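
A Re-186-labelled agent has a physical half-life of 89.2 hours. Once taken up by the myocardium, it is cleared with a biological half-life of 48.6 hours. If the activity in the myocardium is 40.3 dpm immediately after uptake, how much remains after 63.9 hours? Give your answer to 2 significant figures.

9.9 dpm

1/t_eff = 1/t_phys + 1/t_biol = 1/89.2 + 1/48.6 = 0.031787 per hour.
t_eff = 89.2 × 48.6 / (89.2 + 48.6) ≈ 31.46 hours.
Remaining = 40.3 × (1/2)^(63.9/31.46) = 40.3 × (1/2)^2.0312 ≈ 9.8596 dpm.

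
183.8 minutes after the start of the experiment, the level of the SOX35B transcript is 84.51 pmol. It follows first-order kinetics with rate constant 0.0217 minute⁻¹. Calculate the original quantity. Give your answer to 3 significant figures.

t½ = ln 2 / k = 0.69315 / 0.0217 ≈ 31.942 minutes.
Number of half-lives elapsed: n = 183.8/31.942 ≈ 5.7541.
A₀ = A × 2^n = 84.51 × 2^5.7541 = 84.51 × 53.972 ≈ 4561.1 pmol.

4560 pmol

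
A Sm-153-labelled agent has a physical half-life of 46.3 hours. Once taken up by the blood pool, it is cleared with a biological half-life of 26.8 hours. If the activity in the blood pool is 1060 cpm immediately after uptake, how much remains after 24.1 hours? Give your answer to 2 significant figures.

1/t_eff = 1/t_phys + 1/t_biol = 1/46.3 + 1/26.8 = 0.058912 per hour.
t_eff = 46.3 × 26.8 / (46.3 + 26.8) ≈ 16.975 hours.
Remaining = 1060 × (1/2)^(24.1/16.975) = 1060 × (1/2)^1.4198 ≈ 396.2 cpm.

400 cpm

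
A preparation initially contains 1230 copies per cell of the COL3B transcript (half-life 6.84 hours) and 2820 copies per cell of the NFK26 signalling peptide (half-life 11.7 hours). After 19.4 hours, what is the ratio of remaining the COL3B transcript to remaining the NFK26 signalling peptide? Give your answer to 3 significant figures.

COL3B transcript: 1230 × (1/2)^(19.4/6.84) = 1230 × (1/2)^2.8363 ≈ 172.23 copies per cell.
NFK26 signalling peptide: 2820 × (1/2)^(19.4/11.7) = 2820 × (1/2)^1.6581 ≈ 893.52 copies per cell.
Ratio ≈ 172.23 / 893.52 ≈ 0.19275.

0.193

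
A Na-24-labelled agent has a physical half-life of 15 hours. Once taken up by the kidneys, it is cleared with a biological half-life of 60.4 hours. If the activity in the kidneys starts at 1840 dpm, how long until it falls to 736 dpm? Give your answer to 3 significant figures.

15.9 hours

1/t_eff = 1/t_phys + 1/t_biol = 1/15 + 1/60.4 = 0.083223 per hour.
t_eff = 15 × 60.4 / (15 + 60.4) ≈ 12.016 hours.
n = log₂(1840/736) ≈ 1.3219; t = 1.3219 × 12.016 ≈ 15.884 hours.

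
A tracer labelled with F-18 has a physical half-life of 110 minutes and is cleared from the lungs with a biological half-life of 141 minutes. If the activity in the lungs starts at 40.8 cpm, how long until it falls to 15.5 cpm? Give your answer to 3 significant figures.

86.3 minutes

1/t_eff = 1/t_phys + 1/t_biol = 1/110 + 1/141 = 0.016183 per minute.
t_eff = 110 × 141 / (110 + 141) ≈ 61.793 minutes.
n = log₂(40.8/15.5) ≈ 1.3963; t = 1.3963 × 61.793 ≈ 86.281 minutes.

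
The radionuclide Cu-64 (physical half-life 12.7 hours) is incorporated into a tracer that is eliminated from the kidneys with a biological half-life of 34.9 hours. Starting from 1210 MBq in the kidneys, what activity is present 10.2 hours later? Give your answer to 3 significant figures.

566 MBq

1/t_eff = 1/t_phys + 1/t_biol = 1/12.7 + 1/34.9 = 0.10739 per hour.
t_eff = 12.7 × 34.9 / (12.7 + 34.9) ≈ 9.3116 hours.
Remaining = 1210 × (1/2)^(10.2/9.3116) = 1210 × (1/2)^1.0954 ≈ 566.28 MBq.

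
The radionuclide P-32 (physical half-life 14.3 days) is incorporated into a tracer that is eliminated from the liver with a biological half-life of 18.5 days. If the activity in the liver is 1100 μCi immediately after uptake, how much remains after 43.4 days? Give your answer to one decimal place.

1/t_eff = 1/t_phys + 1/t_biol = 1/14.3 + 1/18.5 = 0.12398 per day.
t_eff = 14.3 × 18.5 / (14.3 + 18.5) ≈ 8.0655 days.
Remaining = 1100 × (1/2)^(43.4/8.0655) = 1100 × (1/2)^5.3809 ≈ 26.398 μCi.

26.4 μCi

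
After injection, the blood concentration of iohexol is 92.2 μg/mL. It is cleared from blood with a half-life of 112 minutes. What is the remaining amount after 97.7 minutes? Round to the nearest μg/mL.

50 μg/mL

Number of half-lives: n = 97.7/112 ≈ 0.87232.
Remaining = 92.2 × (1/2)^0.87232 = 92.2 × 0.54627 ≈ 50.366 μg/mL.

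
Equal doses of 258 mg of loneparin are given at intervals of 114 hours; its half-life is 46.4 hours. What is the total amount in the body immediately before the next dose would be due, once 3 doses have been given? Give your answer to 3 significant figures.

57.1 mg

The 3 doses were given 342, 228, 114 hours ago.
Total = 258·(1/2)^(342/46.4) + 258·(1/2)^(228/46.4) + 258·(1/2)^(114/46.4)
      = 1.5589 + 8.559 + 46.992 ≈ 57.109 mg.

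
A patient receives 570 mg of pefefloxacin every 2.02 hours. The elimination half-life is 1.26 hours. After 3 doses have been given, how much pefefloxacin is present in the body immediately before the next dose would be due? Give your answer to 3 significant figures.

The 3 doses were given 6.06, 4.04, 2.02 hours ago.
Total = 570·(1/2)^(6.06/1.26) + 570·(1/2)^(4.04/1.26) + 570·(1/2)^(2.02/1.26)
      = 20.327 + 61.754 + 187.62 ≈ 269.7 mg.

270 mg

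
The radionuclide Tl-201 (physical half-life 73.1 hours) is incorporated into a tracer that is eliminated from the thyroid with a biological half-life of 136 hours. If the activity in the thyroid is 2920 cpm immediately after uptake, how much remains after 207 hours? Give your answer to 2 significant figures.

1/t_eff = 1/t_phys + 1/t_biol = 1/73.1 + 1/136 = 0.021033 per hour.
t_eff = 73.1 × 136 / (73.1 + 136) ≈ 47.545 hours.
Remaining = 2920 × (1/2)^(207/47.545) = 2920 × (1/2)^4.3538 ≈ 142.81 cpm.

140 cpm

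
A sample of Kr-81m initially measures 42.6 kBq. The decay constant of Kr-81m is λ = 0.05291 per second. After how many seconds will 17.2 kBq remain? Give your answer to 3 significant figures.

t½ = ln 2 / λ = 0.69315 / 0.05291 ≈ 13.1 seconds.
Fraction remaining = 17.2/42.6 ≈ 0.40376.
n = log₂(42.6/17.2) = ln(2.4767)/ln 2 ≈ 1.3084 half-lives.
t = n × t½ = 1.3084 × 13.1 ≈ 17.141 seconds.

17.1 seconds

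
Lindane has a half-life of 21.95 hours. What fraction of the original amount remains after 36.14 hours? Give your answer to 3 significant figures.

0.319

n = 36.14/21.95 ≈ 1.6465 half-lives.
Fraction remaining = (1/2)^1.6465 ≈ 0.31942.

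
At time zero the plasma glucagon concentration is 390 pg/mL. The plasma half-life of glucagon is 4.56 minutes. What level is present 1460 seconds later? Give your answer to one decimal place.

Convert the elapsed time: 1460 seconds = 24.3333 minutes.
Number of half-lives: n = 24.3333/4.56 ≈ 5.3363.
Remaining = 390 × (1/2)^5.3363 = 390 × 0.024753 ≈ 9.6536 pg/mL.

9.7 pg/mL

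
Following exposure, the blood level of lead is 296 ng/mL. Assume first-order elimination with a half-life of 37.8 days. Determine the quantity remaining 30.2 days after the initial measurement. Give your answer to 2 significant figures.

Number of half-lives: n = 30.2/37.8 ≈ 0.79894.
Remaining = 296 × (1/2)^0.79894 = 296 × 0.57477 ≈ 170.13 ng/mL.

170 ng/mL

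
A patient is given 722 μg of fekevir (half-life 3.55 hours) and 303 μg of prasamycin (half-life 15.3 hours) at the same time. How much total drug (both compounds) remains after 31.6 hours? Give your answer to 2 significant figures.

74 μg

fekevir: 722 × (1/2)^(31.6/3.55) = 722 × (1/2)^8.9014 ≈ 1.5099 μg.
prasamycin: 303 × (1/2)^(31.6/15.3) = 303 × (1/2)^2.0654 ≈ 72.395 μg.
Total = 1.5099 + 72.395 ≈ 73.905 μg.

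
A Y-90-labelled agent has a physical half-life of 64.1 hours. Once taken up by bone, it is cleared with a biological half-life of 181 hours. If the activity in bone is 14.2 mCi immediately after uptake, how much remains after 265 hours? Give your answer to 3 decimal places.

0.293 mCi

1/t_eff = 1/t_phys + 1/t_biol = 1/64.1 + 1/181 = 0.021125 per hour.
t_eff = 64.1 × 181 / (64.1 + 181) ≈ 47.336 hours.
Remaining = 14.2 × (1/2)^(265/47.336) = 14.2 × (1/2)^5.5983 ≈ 0.29312 mCi.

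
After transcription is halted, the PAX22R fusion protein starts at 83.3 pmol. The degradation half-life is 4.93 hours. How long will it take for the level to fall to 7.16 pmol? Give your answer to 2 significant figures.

Fraction remaining = 7.16/83.3 ≈ 0.085954.
n = log₂(83.3/7.16) = ln(11.634)/ln 2 ≈ 3.5403 half-lives.
t = n × t½ = 3.5403 × 4.93 ≈ 17.454 hours.

17 hours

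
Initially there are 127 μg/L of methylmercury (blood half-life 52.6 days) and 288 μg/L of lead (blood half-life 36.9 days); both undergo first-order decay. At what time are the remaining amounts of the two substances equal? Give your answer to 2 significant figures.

150 days

Set 127·(1/2)^(t/52.6) = 288·(1/2)^(t/36.9).
Taking log₂: log₂(127/288) = t·(1/52.6 − 1/36.9).
log₂(0.44097) = -1.1812; 1/52.6 − 1/36.9 = -0.0080889.
t = -1.1812 / -0.0080889 ≈ 146.03 days.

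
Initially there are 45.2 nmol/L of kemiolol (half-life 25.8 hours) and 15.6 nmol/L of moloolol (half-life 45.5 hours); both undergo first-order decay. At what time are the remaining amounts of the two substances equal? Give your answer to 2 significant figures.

Set 45.2·(1/2)^(t/25.8) = 15.6·(1/2)^(t/45.5).
Taking log₂: log₂(45.2/15.6) = t·(1/25.8 − 1/45.5).
log₂(2.8974) = 1.5348; 1/25.8 − 1/45.5 = 0.016782.
t = 1.5348 / 0.016782 ≈ 91.456 hours.

91 hours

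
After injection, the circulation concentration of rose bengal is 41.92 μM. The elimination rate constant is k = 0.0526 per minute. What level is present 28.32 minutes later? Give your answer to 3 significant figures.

9.45 μM

t½ = ln 2 / k = 0.69315 / 0.0526 ≈ 13.178 minutes.
Number of half-lives: n = 28.32/13.178 ≈ 2.1491.
Remaining = 41.92 × (1/2)^2.1491 = 41.92 × 0.22546 ≈ 9.4511 μM.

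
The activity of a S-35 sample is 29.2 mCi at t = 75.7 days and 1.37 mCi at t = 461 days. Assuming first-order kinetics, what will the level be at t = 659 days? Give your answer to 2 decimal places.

0.28 mCi

Over Δt = 461 − 75.7 = 385.3 days, the level fell by a factor of 29.2/1.37 ≈ 21.314.
n = log₂(21.314) ≈ 4.4137 half-lives, so t½ = 385.3/4.4137 ≈ 87.296 days.
From t = 461 to t = 659: 1.37 × (1/2)^((659−461)/87.296) ≈ 0.28441 mCi.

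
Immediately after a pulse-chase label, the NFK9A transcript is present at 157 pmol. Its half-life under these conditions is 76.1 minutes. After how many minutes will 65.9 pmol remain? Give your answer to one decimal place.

Fraction remaining = 65.9/157 ≈ 0.41975.
n = log₂(157/65.9) = ln(2.3824)/ln 2 ≈ 1.2524 half-lives.
t = n × t½ = 1.2524 × 76.1 ≈ 95.309 minutes.

95.3 minutes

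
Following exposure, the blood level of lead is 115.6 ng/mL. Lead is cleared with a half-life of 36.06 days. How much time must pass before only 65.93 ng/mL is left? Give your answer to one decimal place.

29.2 days

Fraction remaining = 65.93/115.6 ≈ 0.57033.
n = log₂(115.6/65.93) = ln(1.7534)/ln 2 ≈ 0.81013 half-lives.
t = n × t½ = 0.81013 × 36.06 ≈ 29.213 days.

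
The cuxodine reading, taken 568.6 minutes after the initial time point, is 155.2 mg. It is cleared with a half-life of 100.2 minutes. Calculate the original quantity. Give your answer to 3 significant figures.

7930 mg

Number of half-lives elapsed: n = 568.6/100.2 ≈ 5.6747.
A₀ = A × 2^n = 155.2 × 2^5.6747 = 155.2 × 51.079 ≈ 7927.4 mg.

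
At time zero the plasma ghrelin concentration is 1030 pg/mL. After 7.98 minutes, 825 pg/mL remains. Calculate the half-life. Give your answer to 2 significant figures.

25 minutes

A/A₀ = 825/1030 ≈ 0.80097.
n = log₂(1.2485) ≈ 0.32018 half-lives elapsed in 7.98 minutes.
t½ = 7.98/0.32018 ≈ 24.924 minutes.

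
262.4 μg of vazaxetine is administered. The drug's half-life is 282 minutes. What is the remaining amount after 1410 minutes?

8.2 μg

Elapsed time is 5 half-lives (1410/282).
Each half-life halves the amount: 262.4 × (1/2)^5 = 262.4/32 = 8.2 μg.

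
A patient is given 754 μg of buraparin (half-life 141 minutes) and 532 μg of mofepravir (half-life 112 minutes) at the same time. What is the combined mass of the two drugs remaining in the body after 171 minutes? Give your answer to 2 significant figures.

510 μg

buraparin: 754 × (1/2)^(171/141) = 754 × (1/2)^1.2128 ≈ 325.31 μg.
mofepravir: 532 × (1/2)^(171/112) = 532 × (1/2)^1.5268 ≈ 184.63 μg.
Total = 325.31 + 184.63 ≈ 509.94 μg.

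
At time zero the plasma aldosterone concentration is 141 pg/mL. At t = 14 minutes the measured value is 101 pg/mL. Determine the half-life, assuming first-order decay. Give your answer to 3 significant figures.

A/A₀ = 101/141 ≈ 0.71631.
n = log₂(1.396) ≈ 0.48134 half-lives elapsed in 14 minutes.
t½ = 14/0.48134 ≈ 29.085 minutes.

29.1 minutes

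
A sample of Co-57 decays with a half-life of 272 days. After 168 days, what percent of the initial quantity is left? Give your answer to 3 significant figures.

n = 168/272 ≈ 0.61765 half-lives.
Fraction remaining = (1/2)^0.61765 ≈ 0.65173, i.e. 65.173%.

65.2%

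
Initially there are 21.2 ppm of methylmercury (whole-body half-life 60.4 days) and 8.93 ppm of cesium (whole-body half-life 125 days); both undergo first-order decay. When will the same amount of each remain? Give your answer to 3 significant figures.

146 days

Set 21.2·(1/2)^(t/60.4) = 8.93·(1/2)^(t/125).
Taking log₂: log₂(21.2/8.93) = t·(1/60.4 − 1/125).
log₂(2.374) = 1.2473; 1/60.4 − 1/125 = 0.0085563.
t = 1.2473 / 0.0085563 ≈ 145.78 days.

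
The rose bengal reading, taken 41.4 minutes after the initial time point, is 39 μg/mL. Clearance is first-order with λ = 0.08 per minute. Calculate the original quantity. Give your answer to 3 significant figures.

t½ = ln 2 / λ = 0.69315 / 0.08 ≈ 8.6643 minutes.
Number of half-lives elapsed: n = 41.4/8.6643 ≈ 4.7782.
A₀ = A × 2^n = 39 × 2^4.7782 = 39 × 27.44 ≈ 1070.2 μg/mL.

1070 μg/mL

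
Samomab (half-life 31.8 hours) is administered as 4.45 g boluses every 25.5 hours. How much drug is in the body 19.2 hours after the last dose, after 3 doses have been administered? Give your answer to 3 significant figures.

5.57 g

The 3 doses were given 70.2, 44.7, 19.2 hours ago.
Total = 4.45·(1/2)^(70.2/31.8) + 4.45·(1/2)^(44.7/31.8) + 4.45·(1/2)^(19.2/31.8)
      = 0.96343 + 1.6796 + 2.9282 ≈ 5.5713 g.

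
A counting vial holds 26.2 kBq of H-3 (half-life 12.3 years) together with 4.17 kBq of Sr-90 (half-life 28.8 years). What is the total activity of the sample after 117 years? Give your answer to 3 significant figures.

0.285 kBq

H-3: 26.2 × (1/2)^(117/12.3) = 26.2 × (1/2)^9.5122 ≈ 0.035879 kBq.
Sr-90: 4.17 × (1/2)^(117/28.8) = 4.17 × (1/2)^4.0625 ≈ 0.24958 kBq.
Total = 0.035879 + 0.24958 ≈ 0.28545 kBq.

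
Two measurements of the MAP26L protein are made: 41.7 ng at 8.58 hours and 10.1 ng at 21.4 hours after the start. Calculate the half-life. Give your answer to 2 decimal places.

Over Δt = 21.4 − 8.58 = 12.82 hours, the level fell by a factor of 41.7/10.1 ≈ 4.1287.
n = log₂(4.1287) ≈ 2.0457 half-lives, so t½ = 12.82/2.0457 ≈ 6.2668 hours.

6.27 hours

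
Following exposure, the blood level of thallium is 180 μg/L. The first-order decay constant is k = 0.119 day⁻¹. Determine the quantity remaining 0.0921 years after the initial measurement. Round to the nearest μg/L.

t½ = ln 2 / k = 0.69315 / 0.119 ≈ 5.8248 days.
Convert the elapsed time: 0.0921 years = 33.6165 days.
Number of half-lives: n = 33.6165/5.8248 ≈ 5.7713.
Remaining = 180 × (1/2)^5.7713 = 180 × 0.018309 ≈ 3.2956 μg/L.

3 μg/L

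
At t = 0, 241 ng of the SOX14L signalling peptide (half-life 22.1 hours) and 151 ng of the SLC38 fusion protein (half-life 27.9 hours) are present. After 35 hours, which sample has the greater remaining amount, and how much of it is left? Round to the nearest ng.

SOX14L signalling peptide, 80 ng

SOX14L signalling peptide: 241 × (1/2)^1.5837 ≈ 80.403 ng.
SLC38 fusion protein: 151 × (1/2)^1.2545 ≈ 63.291 ng.
SOX14L signalling peptide has more remaining, at ≈ 80.403 ng.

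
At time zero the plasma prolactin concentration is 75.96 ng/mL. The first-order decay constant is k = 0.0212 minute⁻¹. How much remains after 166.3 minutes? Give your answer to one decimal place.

t½ = ln 2 / k = 0.69315 / 0.0212 ≈ 32.696 minutes.
Number of half-lives: n = 166.3/32.696 ≈ 5.0863.
Remaining = 75.96 × (1/2)^5.0863 = 75.96 × 0.029435 ≈ 2.2359 ng/mL.

2.2 ng/mL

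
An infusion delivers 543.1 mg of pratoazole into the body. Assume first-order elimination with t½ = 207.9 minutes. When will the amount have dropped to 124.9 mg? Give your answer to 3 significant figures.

441 minutes

Fraction remaining = 124.9/543.1 ≈ 0.22998.
n = log₂(543.1/124.9) = ln(4.3483)/ln 2 ≈ 2.1204 half-lives.
t = n × t½ = 2.1204 × 207.9 ≈ 440.84 minutes.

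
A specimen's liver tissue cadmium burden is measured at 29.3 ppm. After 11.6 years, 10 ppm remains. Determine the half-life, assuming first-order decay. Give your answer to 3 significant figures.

A/A₀ = 10/29.3 ≈ 0.3413.
n = log₂(2.93) ≈ 1.5509 half-lives elapsed in 11.6 years.
t½ = 11.6/1.5509 ≈ 7.4795 years.

7.48 years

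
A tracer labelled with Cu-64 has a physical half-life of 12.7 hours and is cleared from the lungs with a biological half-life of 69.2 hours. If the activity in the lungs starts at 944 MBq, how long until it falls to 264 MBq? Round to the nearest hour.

20 hours

1/t_eff = 1/t_phys + 1/t_biol = 1/12.7 + 1/69.2 = 0.093191 per hour.
t_eff = 12.7 × 69.2 / (12.7 + 69.2) ≈ 10.731 hours.
n = log₂(944/264) ≈ 1.8382; t = 1.8382 × 10.731 ≈ 19.726 hours.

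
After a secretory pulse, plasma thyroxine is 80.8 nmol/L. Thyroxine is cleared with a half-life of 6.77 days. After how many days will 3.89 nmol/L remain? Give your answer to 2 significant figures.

Fraction remaining = 3.89/80.8 ≈ 0.048144.
n = log₂(80.8/3.89) = ln(20.771)/ln 2 ≈ 4.3765 half-lives.
t = n × t½ = 4.3765 × 6.77 ≈ 29.629 days.

30 days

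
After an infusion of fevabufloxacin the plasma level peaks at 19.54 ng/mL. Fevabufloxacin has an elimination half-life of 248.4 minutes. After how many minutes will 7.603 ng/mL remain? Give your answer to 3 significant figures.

338 minutes

Fraction remaining = 7.603/19.54 ≈ 0.3891.
n = log₂(19.54/7.603) = ln(2.57)/ln 2 ≈ 1.3618 half-lives.
t = n × t½ = 1.3618 × 248.4 ≈ 338.27 minutes.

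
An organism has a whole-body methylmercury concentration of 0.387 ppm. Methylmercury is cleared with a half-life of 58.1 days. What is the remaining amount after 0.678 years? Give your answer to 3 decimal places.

Convert the elapsed time: 0.678 years = 247.47 days.
Number of half-lives: n = 247.47/58.1 ≈ 4.2594.
Remaining = 0.387 × (1/2)^4.2594 = 0.387 × 0.052215 ≈ 0.020207 ppm.

0.020 ppm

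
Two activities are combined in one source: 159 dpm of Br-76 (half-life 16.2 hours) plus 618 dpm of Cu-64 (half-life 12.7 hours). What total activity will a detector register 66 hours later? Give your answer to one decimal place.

Br-76: 159 × (1/2)^(66/16.2) = 159 × (1/2)^4.0741 ≈ 9.4401 dpm.
Cu-64: 618 × (1/2)^(66/12.7) = 618 × (1/2)^5.1969 ≈ 16.849 dpm.
Total = 9.4401 + 16.849 ≈ 26.289 dpm.

26.3 dpm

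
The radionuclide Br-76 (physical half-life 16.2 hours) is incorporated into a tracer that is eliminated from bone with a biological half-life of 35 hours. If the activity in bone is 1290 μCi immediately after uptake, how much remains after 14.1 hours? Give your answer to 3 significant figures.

534 μCi

1/t_eff = 1/t_phys + 1/t_biol = 1/16.2 + 1/35 = 0.0903 per hour.
t_eff = 16.2 × 35 / (16.2 + 35) ≈ 11.074 hours.
Remaining = 1290 × (1/2)^(14.1/11.074) = 1290 × (1/2)^1.2732 ≈ 533.72 μCi.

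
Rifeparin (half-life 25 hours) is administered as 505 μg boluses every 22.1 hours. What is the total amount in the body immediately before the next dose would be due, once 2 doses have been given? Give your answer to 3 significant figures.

The 2 doses were given 44.2, 22.1 hours ago.
Total = 505·(1/2)^(44.2/25) + 505·(1/2)^(22.1/25)
      = 148.28 + 273.64 ≈ 421.92 μg.

422 μg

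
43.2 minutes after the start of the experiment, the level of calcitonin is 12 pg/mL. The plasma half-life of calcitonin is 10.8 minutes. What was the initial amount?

Number of half-lives elapsed: n = 43.2/10.8 ≈ 4.
A₀ = A × 2^n = 12 × 2^4 = 12 × 16 ≈ 192 pg/mL.

192 pg/mL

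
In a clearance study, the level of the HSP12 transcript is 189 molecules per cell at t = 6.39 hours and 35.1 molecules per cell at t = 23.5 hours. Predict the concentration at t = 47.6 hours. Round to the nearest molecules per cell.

3 molecules per cell

Over Δt = 23.5 − 6.39 = 17.11 hours, the level fell by a factor of 189/35.1 ≈ 5.3846.
n = log₂(5.3846) ≈ 2.4288 half-lives, so t½ = 17.11/2.4288 ≈ 7.0445 hours.
From t = 23.5 to t = 47.6: 35.1 × (1/2)^((47.6−23.5)/7.0445) ≈ 3.2768 molecules per cell.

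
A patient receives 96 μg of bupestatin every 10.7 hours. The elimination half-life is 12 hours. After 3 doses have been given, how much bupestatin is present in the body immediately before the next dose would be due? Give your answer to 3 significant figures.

The 3 doses were given 32.1, 21.4, 10.7 hours ago.
Total = 96·(1/2)^(32.1/12) + 96·(1/2)^(21.4/12) + 96·(1/2)^(10.7/12)
      = 15.032 + 27.889 + 51.743 ≈ 94.664 μg.

94.7 μg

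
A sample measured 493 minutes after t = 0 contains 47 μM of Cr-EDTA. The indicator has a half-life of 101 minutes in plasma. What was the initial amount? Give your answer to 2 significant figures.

Number of half-lives elapsed: n = 493/101 ≈ 4.8812.
A₀ = A × 2^n = 47 × 2^4.8812 = 47 × 29.47 ≈ 1385.1 μM.

1400 μM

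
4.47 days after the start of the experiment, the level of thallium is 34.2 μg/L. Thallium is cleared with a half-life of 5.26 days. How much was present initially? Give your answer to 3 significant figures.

Number of half-lives elapsed: n = 4.47/5.26 ≈ 0.84981.
A₀ = A × 2^n = 34.2 × 2^0.84981 = 34.2 × 1.8023 ≈ 61.637 μg/L.

61.6 μg/L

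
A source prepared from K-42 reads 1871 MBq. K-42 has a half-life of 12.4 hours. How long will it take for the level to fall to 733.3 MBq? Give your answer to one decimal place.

Fraction remaining = 733.3/1871 ≈ 0.39193.
n = log₂(1871/733.3) = ln(2.5515)/ln 2 ≈ 1.3513 half-lives.
t = n × t½ = 1.3513 × 12.4 ≈ 16.757 hours.

16.8 hours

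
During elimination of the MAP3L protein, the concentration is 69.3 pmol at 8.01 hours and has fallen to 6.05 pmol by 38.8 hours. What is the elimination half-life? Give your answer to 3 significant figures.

Over Δt = 38.8 − 8.01 = 30.79 hours, the level fell by a factor of 69.3/6.05 ≈ 11.455.
n = log₂(11.455) ≈ 3.5178 half-lives, so t½ = 30.79/3.5178 ≈ 8.7525 hours.

8.75 hours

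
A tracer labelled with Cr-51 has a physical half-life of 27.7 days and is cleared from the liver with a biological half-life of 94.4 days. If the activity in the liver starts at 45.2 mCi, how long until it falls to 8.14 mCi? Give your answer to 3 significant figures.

1/t_eff = 1/t_phys + 1/t_biol = 1/27.7 + 1/94.4 = 0.046694 per day.
t_eff = 27.7 × 94.4 / (27.7 + 94.4) ≈ 21.416 days.
n = log₂(45.2/8.14) ≈ 2.4732; t = 2.4732 × 21.416 ≈ 52.966 days.

53.0 days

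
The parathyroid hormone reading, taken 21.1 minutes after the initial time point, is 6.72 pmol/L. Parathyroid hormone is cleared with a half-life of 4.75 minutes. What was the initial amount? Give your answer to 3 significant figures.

146 pmol/L

Number of half-lives elapsed: n = 21.1/4.75 ≈ 4.4421.
A₀ = A × 2^n = 6.72 × 2^4.4421 = 6.72 × 21.737 ≈ 146.08 pmol/L.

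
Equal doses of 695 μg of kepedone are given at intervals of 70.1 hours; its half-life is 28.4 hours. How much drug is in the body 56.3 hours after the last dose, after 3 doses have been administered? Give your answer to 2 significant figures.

210 μg

The 3 doses were given 196.5, 126.4, 56.3 hours ago.
Total = 695·(1/2)^(196.5/28.4) + 695·(1/2)^(126.4/28.4) + 695·(1/2)^(56.3/28.4)
      = 5.7432 + 31.783 + 175.88 ≈ 213.41 μg.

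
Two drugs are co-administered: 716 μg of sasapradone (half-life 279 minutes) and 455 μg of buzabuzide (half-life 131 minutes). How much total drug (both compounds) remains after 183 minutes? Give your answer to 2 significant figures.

sasapradone: 716 × (1/2)^(183/279) = 716 × (1/2)^0.65591 ≈ 454.43 μg.
buzabuzide: 455 × (1/2)^(183/131) = 455 × (1/2)^1.3969 ≈ 172.78 μg.
Total = 454.43 + 172.78 ≈ 627.2 μg.

630 μg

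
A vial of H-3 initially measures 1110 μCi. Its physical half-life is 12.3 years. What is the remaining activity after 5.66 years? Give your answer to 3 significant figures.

807 μCi

Number of half-lives: n = 5.66/12.3 ≈ 0.46016.
Remaining = 1110 × (1/2)^0.46016 = 1110 × 0.7269 ≈ 806.86 μCi.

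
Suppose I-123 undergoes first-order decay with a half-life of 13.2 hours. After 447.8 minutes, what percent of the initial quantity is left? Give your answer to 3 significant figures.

67.6%

447.8 minutes = 7.46333 hours.
n = 7.46333/13.2 ≈ 0.5654 half-lives.
Fraction remaining = (1/2)^0.5654 ≈ 0.67577, i.e. 67.577%.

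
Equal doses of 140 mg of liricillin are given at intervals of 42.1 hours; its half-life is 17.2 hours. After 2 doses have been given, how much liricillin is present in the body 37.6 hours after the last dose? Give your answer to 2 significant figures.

The 2 doses were given 79.7, 37.6 hours ago.
Total = 140·(1/2)^(79.7/17.2) + 140·(1/2)^(37.6/17.2)
      = 5.6395 + 30.765 ≈ 36.405 mg.

36 mg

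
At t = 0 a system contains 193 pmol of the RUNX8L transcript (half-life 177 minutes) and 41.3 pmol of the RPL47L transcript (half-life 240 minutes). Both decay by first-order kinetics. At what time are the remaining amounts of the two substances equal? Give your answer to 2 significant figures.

Set 193·(1/2)^(t/177) = 41.3·(1/2)^(t/240).
Taking log₂: log₂(193/41.3) = t·(1/177 − 1/240).
log₂(4.6731) = 2.2244; 1/177 − 1/240 = 0.0014831.
t = 2.2244 / 0.0014831 ≈ 1499.9 minutes.

1500 minutes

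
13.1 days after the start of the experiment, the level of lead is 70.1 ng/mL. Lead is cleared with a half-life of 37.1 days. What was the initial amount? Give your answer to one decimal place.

89.5 ng/mL

Number of half-lives elapsed: n = 13.1/37.1 ≈ 0.3531.
A₀ = A × 2^n = 70.1 × 2^0.3531 = 70.1 × 1.2773 ≈ 89.539 ng/mL.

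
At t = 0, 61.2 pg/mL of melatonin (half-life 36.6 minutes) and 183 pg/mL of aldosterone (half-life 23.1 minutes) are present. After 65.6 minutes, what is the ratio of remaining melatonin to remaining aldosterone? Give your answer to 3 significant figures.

melatonin: 61.2 × (1/2)^(65.6/36.6) = 61.2 × (1/2)^1.7923 ≈ 17.669 pg/mL.
aldosterone: 183 × (1/2)^(65.6/23.1) = 183 × (1/2)^2.8398 ≈ 25.561 pg/mL.
Ratio ≈ 17.669 / 25.561 ≈ 0.69123.

0.691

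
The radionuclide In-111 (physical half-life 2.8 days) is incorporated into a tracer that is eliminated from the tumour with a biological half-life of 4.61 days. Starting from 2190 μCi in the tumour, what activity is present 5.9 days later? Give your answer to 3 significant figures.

209 μCi

1/t_eff = 1/t_phys + 1/t_biol = 1/2.8 + 1/4.61 = 0.57406 per day.
t_eff = 2.8 × 4.61 / (2.8 + 4.61) ≈ 1.742 days.
Remaining = 2190 × (1/2)^(5.9/1.742) = 2190 × (1/2)^3.387 ≈ 209.35 μCi.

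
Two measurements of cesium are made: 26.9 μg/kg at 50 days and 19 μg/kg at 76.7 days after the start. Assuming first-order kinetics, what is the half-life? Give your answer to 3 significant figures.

Over Δt = 76.7 − 50 = 26.7 days, the level fell by a factor of 26.9/19 ≈ 1.4158.
n = log₂(1.4158) ≈ 0.50161 half-lives, so t½ = 26.7/0.50161 ≈ 53.229 days.

53.2 days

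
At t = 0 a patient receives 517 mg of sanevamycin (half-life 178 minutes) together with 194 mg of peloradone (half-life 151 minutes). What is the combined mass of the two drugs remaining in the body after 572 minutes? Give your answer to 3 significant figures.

69.8 mg

sanevamycin: 517 × (1/2)^(572/178) = 517 × (1/2)^3.2135 ≈ 55.736 mg.
peloradone: 194 × (1/2)^(572/151) = 194 × (1/2)^3.7881 ≈ 14.044 mg.
Total = 55.736 + 14.044 ≈ 69.78 mg.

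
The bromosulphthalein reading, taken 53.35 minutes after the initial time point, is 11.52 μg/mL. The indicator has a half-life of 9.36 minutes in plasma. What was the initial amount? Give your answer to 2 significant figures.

Number of half-lives elapsed: n = 53.35/9.36 ≈ 5.6998.
A₀ = A × 2^n = 11.52 × 2^5.6998 = 11.52 × 51.976 ≈ 598.77 μg/mL.

600 μg/mL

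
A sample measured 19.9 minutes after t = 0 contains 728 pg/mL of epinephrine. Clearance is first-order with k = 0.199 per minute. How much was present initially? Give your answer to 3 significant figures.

t½ = ln 2 / k = 0.69315 / 0.199 ≈ 3.4832 minutes.
Number of half-lives elapsed: n = 19.9/3.4832 ≈ 5.7132.
A₀ = A × 2^n = 728 × 2^5.7132 = 728 × 52.463 ≈ 38193 pg/mL.

38200 pg/mL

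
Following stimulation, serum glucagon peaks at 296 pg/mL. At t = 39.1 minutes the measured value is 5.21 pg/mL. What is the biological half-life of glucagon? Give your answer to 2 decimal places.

A/A₀ = 5.21/296 ≈ 0.017601.
n = log₂(56.814) ≈ 5.8282 half-lives elapsed in 39.1 minutes.
t½ = 39.1/5.8282 ≈ 6.7088 minutes.

6.71 minutes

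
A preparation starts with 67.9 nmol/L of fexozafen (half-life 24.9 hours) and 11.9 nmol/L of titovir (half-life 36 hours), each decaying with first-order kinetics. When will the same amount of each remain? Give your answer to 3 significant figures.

Set 67.9·(1/2)^(t/24.9) = 11.9·(1/2)^(t/36).
Taking log₂: log₂(67.9/11.9) = t·(1/24.9 − 1/36).
log₂(5.7059) = 2.5125; 1/24.9 − 1/36 = 0.012383.
t = 2.5125 / 0.012383 ≈ 202.9 hours.

203 hours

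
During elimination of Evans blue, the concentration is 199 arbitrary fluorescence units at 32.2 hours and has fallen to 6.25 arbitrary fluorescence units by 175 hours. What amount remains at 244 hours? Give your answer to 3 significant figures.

1.17 arbitrary fluorescence units

Over Δt = 175 − 32.2 = 142.8 hours, the level fell by a factor of 199/6.25 ≈ 31.84.
n = log₂(31.84) ≈ 4.9928 half-lives, so t½ = 142.8/4.9928 ≈ 28.601 hours.
From t = 175 to t = 244: 6.25 × (1/2)^((244−175)/28.601) ≈ 1.174 arbitrary fluorescence units.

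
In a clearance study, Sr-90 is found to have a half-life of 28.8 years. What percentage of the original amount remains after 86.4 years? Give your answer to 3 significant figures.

n = 86.4/28.8 ≈ 3 half-lives.
Fraction remaining = (1/2)^3 ≈ 0.125, i.e. 12.5%.

12.5%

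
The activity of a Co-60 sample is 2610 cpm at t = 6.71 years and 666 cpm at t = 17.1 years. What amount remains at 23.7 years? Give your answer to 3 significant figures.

Over Δt = 17.1 − 6.71 = 10.39 years, the level fell by a factor of 2610/666 ≈ 3.9189.
n = log₂(3.9189) ≈ 1.9705 half-lives, so t½ = 10.39/1.9705 ≈ 5.2729 years.
From t = 17.1 to t = 23.7: 666 × (1/2)^((23.7−17.1)/5.2729) ≈ 279.69 cpm.

280 cpm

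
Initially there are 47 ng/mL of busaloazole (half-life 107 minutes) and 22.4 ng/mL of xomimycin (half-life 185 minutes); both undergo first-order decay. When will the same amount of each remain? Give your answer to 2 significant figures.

Set 47·(1/2)^(t/107) = 22.4·(1/2)^(t/185).
Taking log₂: log₂(47/22.4) = t·(1/107 − 1/185).
log₂(2.0982) = 1.0692; 1/107 − 1/185 = 0.0039404.
t = 1.0692 / 0.0039404 ≈ 271.33 minutes.

270 minutes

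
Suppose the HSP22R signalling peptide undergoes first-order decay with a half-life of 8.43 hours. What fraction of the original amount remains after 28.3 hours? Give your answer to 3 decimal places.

0.098

n = 28.3/8.43 ≈ 3.3571 half-lives.
Fraction remaining = (1/2)^3.3571 ≈ 0.097594.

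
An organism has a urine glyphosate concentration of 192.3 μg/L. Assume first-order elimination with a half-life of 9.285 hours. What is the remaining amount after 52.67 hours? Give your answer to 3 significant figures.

Number of half-lives: n = 52.67/9.285 ≈ 5.6726.
Remaining = 192.3 × (1/2)^5.6726 = 192.3 × 0.019606 ≈ 3.7702 μg/L.

3.77 μg/L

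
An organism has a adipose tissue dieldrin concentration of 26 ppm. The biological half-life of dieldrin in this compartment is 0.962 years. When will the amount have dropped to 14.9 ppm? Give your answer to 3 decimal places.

0.773 years

Fraction remaining = 14.9/26 ≈ 0.57308.
n = log₂(26/14.9) = ln(1.745)/ln 2 ≈ 0.8032 half-lives.
t = n × t½ = 0.8032 × 0.962 ≈ 0.77268 years.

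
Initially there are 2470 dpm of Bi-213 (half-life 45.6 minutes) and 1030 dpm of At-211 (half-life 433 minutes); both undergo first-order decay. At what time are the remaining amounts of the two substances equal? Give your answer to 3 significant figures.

Set 2470·(1/2)^(t/45.6) = 1030·(1/2)^(t/433).
Taking log₂: log₂(2470/1030) = t·(1/45.6 − 1/433).
log₂(2.3981) = 1.2619; 1/45.6 − 1/433 = 0.01962.
t = 1.2619 / 0.01962 ≈ 64.314 minutes.

64.3 minutes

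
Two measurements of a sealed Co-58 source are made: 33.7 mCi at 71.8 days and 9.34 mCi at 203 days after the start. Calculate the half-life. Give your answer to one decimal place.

Over Δt = 203 − 71.8 = 131.2 days, the level fell by a factor of 33.7/9.34 ≈ 3.6081.
n = log₂(3.6081) ≈ 1.8513 half-lives, so t½ = 131.2/1.8513 ≈ 70.871 days.

70.9 days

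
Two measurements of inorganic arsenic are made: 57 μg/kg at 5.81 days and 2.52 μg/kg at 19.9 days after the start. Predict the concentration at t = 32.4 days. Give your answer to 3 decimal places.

0.158 μg/kg

Over Δt = 19.9 − 5.81 = 14.09 days, the level fell by a factor of 57/2.52 ≈ 22.619.
n = log₂(22.619) ≈ 4.4995 half-lives, so t½ = 14.09/4.4995 ≈ 3.1315 days.
From t = 19.9 to t = 32.4: 2.52 × (1/2)^((32.4−19.9)/3.1315) ≈ 0.15841 μg/kg.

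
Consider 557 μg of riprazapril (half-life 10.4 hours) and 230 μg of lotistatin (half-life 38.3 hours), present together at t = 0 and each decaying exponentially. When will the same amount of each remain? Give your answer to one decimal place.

Set 557·(1/2)^(t/10.4) = 230·(1/2)^(t/38.3).
Taking log₂: log₂(557/230) = t·(1/10.4 − 1/38.3).
log₂(2.4217) = 1.276; 1/10.4 − 1/38.3 = 0.070044.
t = 1.276 / 0.070044 ≈ 18.218 hours.

18.2 hours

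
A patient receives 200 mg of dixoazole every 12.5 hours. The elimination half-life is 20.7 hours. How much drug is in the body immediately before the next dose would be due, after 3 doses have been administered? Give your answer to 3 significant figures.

275 mg

The 3 doses were given 37.5, 25, 12.5 hours ago.
Total = 200·(1/2)^(37.5/20.7) + 200·(1/2)^(25/20.7) + 200·(1/2)^(12.5/20.7)
      = 56.975 + 86.59 + 131.6 ≈ 275.16 mg.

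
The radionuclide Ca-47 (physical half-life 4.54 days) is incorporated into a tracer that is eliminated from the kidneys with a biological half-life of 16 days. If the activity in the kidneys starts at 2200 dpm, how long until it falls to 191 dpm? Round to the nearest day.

1/t_eff = 1/t_phys + 1/t_biol = 1/4.54 + 1/16 = 0.28276 per day.
t_eff = 4.54 × 16 / (4.54 + 16) ≈ 3.5365 days.
n = log₂(2200/191) ≈ 3.5259; t = 3.5259 × 3.5365 ≈ 12.469 days.

12 days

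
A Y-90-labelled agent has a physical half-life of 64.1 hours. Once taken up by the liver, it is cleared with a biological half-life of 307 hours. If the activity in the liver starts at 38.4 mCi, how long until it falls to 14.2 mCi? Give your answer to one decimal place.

1/t_eff = 1/t_phys + 1/t_biol = 1/64.1 + 1/307 = 0.018858 per hour.
t_eff = 64.1 × 307 / (64.1 + 307) ≈ 53.028 hours.
n = log₂(38.4/14.2) ≈ 1.4352; t = 1.4352 × 53.028 ≈ 76.107 hours.

76.1 hours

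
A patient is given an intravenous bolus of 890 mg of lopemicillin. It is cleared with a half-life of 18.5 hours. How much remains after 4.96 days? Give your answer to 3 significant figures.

Convert the elapsed time: 4.96 days = 119.04 hours.
Number of half-lives: n = 119.04/18.5 ≈ 6.4346.
Remaining = 890 × (1/2)^6.4346 = 890 × 0.011561 ≈ 10.289 mg.

10.3 mg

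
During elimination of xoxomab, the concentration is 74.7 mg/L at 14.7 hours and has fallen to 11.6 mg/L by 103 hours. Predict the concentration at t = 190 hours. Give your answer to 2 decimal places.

1.85 mg/L

Over Δt = 103 − 14.7 = 88.3 hours, the level fell by a factor of 74.7/11.6 ≈ 6.4397.
n = log₂(6.4397) ≈ 2.687 half-lives, so t½ = 88.3/2.687 ≈ 32.862 hours.
From t = 103 to t = 190: 11.6 × (1/2)^((190−103)/32.862) ≈ 1.8514 mg/L.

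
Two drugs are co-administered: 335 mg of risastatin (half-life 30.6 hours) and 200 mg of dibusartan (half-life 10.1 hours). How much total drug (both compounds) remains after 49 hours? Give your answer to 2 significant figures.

120 mg

risastatin: 335 × (1/2)^(49/30.6) = 335 × (1/2)^1.6013 ≈ 110.41 mg.
dibusartan: 200 × (1/2)^(49/10.1) = 200 × (1/2)^4.8515 ≈ 6.9277 mg.
Total = 110.41 + 6.9277 ≈ 117.34 mg.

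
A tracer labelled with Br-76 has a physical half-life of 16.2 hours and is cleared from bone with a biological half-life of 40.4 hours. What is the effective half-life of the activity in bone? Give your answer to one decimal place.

11.6 hours

1/t_eff = 1/t_phys + 1/t_biol = 1/16.2 + 1/40.4 = 0.086481 per hour.
t_eff = 16.2 × 40.4 / (16.2 + 40.4) ≈ 11.563 hours.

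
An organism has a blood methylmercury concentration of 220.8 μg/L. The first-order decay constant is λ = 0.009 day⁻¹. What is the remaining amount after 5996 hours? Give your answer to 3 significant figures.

t½ = ln 2 / λ = 0.69315 / 0.009 ≈ 77.016 days.
Convert the elapsed time: 5996 hours = 249.833 days.
Number of half-lives: n = 249.833/77.016 ≈ 3.2439.
Remaining = 220.8 × (1/2)^3.2439 = 220.8 × 0.10556 ≈ 23.307 μg/L.

23.3 μg/L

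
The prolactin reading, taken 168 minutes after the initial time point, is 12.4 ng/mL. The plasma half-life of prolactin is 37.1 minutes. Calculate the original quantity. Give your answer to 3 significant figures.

Number of half-lives elapsed: n = 168/37.1 ≈ 4.5283.
A₀ = A × 2^n = 12.4 × 2^4.5283 = 12.4 × 23.076 ≈ 286.14 ng/mL.

286 ng/mL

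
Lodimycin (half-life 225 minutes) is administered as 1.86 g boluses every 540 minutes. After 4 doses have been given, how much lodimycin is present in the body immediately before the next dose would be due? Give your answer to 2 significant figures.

The 4 doses were given 2160, 1620, 1080, 540 minutes ago.
Total = 1.86·(1/2)^(2160/225) + 1.86·(1/2)^(1620/225) + 1.86·(1/2)^(1080/225) + 1.86·(1/2)^(540/225)
      = 0.0023968 + 0.01265 + 0.066768 + 0.3524 ≈ 0.43422 g.

0.43 g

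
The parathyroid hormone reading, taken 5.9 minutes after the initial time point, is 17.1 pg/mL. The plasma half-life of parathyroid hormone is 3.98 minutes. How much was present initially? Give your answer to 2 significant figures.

Number of half-lives elapsed: n = 5.9/3.98 ≈ 1.4824.
A₀ = A × 2^n = 17.1 × 2^1.4824 = 17.1 × 2.7942 ≈ 47.78 pg/mL.

48 pg/mL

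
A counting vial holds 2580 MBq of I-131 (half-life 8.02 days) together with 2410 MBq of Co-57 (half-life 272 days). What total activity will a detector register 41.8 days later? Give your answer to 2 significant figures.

I-131: 2580 × (1/2)^(41.8/8.02) = 2580 × (1/2)^5.212 ≈ 69.608 MBq.
Co-57: 2410 × (1/2)^(41.8/272) = 2410 × (1/2)^0.15368 ≈ 2166.5 MBq.
Total = 69.608 + 2166.5 ≈ 2236.1 MBq.

2200 MBq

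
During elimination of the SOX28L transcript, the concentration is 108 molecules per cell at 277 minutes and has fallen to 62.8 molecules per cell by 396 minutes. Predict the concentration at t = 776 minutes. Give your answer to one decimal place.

11.1 molecules per cell

Over Δt = 396 − 277 = 119 minutes, the level fell by a factor of 108/62.8 ≈ 1.7197.
n = log₂(1.7197) ≈ 0.78219 half-lives, so t½ = 119/0.78219 ≈ 152.14 minutes.
From t = 396 to t = 776: 62.8 × (1/2)^((776−396)/152.14) ≈ 11.119 molecules per cell.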